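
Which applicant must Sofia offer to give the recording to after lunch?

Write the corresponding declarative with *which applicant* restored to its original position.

Sofia must offer to give the recording to which applicant after lunch.

'which applicant' is the object of the preposition 'to' (recipient of 'give'). Fronting leaves a gap immediately after 'to':
Which applicant must Sofia offer to give the recording to ___ after lunch?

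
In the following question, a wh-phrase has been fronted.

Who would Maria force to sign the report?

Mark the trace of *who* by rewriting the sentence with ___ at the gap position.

In situ: Maria would force who to sign the report.
'who' functions as the direct object of 'force'. The gap is right after 'force'.

Who would Maria force ___ to sign the report?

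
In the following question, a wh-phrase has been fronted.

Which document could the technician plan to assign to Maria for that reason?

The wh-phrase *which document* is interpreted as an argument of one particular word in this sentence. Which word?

assign

Before movement: The technician could plan to assign which document to Maria for that reason.
'which document' is the direct object of 'assign'. Wh-movement fronts it, leaving a gap right after 'assign':
Which document could the technician plan to assign ___ to Maria for that reason?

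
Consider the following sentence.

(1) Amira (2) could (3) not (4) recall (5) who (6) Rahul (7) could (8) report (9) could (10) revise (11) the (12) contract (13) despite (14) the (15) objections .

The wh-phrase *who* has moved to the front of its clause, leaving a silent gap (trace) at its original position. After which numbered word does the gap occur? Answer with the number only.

8

Underlying clause: Rahul could report who could revise the contract despite the objections.
The filler 'who' is interpreted as the subject of the clause embedded under 'report'. Fronting leaves a gap immediately after 'report':
Amira could not recall who Rahul could report ___ could revise the contract despite the objections.
'report' is word 8.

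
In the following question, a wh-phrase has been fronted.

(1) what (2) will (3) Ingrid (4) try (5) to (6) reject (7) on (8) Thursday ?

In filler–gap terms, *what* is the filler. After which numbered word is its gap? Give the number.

In situ: Ingrid will try to reject what on Thursday.
The filler 'what' is interpreted as the direct object of 'reject'. It moves to the left edge, and the trace sits right after 'reject':
What will Ingrid try to reject ___ on Thursday?
'reject' is word 6.

6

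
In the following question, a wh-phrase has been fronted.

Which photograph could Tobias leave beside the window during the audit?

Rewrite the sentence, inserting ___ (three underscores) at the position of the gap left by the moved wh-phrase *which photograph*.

Underlying clause: Tobias could leave which photograph beside the window during the audit.
'which photograph' functions as the direct object of 'leave'. The gap is right after 'leave'.

Which photograph could Tobias leave ___ beside the window during the audit?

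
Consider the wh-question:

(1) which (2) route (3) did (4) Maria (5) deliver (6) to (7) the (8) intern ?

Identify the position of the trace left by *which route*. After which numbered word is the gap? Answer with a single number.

In situ: Maria did deliver which route to the intern.
The filler 'which route' is interpreted as the direct object of 'deliver'. Wh-movement fronts it, leaving a gap right after 'deliver':
Which route did Maria deliver ___ to the intern?
'deliver' is word 5.

5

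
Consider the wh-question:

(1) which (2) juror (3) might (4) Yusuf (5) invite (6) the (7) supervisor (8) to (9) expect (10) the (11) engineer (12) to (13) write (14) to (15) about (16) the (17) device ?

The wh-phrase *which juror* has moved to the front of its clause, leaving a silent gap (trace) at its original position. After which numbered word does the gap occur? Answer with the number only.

Underlying clause: Yusuf might invite the supervisor to expect the engineer to write to which juror about the device.
'which juror' functions as the object of the preposition 'to'. Fronting leaves a gap immediately after 'to':
Which juror might Yusuf invite the supervisor to expect the engineer to write to ___ about the device?
'to' is word 14.

14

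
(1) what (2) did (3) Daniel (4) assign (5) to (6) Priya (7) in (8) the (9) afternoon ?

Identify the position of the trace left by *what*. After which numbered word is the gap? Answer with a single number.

4

Underlying clause: Daniel did assign what to Priya in the afternoon.
'what' functions as the direct object of 'assign'. Wh-movement fronts it, leaving a gap right after 'assign':
What did Daniel assign ___ to Priya in the afternoon?
'assign' is word 4.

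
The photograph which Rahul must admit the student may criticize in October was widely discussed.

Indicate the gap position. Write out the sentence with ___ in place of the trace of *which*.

The filler 'which' is interpreted as the direct object of 'criticize'. The gap is right after 'criticize'.

The photograph which Rahul must admit the student may criticize ___ in October was widely discussed.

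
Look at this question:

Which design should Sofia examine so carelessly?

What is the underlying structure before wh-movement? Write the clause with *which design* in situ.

'which design' functions as the direct object of 'examine'. It moves to the left edge, and the trace sits right after 'examine':
Which design should Sofia examine ___ so carelessly?

Sofia should examine which design so carelessly.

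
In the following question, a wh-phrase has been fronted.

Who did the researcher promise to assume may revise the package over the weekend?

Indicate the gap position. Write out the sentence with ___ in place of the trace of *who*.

Before movement: The researcher did promise to assume who may revise the package over the weekend.
'who' is the subject of the clause embedded under 'assume'. The gap is right after 'assume'.

Who did the researcher promise to assume ___ may revise the package over the weekend?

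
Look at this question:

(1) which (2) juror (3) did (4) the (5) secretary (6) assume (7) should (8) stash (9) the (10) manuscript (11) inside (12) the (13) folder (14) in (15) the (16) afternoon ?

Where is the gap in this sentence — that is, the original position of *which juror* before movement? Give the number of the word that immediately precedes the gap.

In situ: The secretary did assume which juror should stash the manuscript inside the folder in the afternoon.
'which juror' is the subject of the clause embedded under 'assume'. It moves to the left edge, and the trace sits right after 'assume':
Which juror did the secretary assume ___ should stash the manuscript inside the folder in the afternoon?
'assume' is word 6.

6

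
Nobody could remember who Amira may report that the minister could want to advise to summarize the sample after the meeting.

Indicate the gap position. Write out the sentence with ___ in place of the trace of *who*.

Pre-movement form: Amira may report that the minister could want to advise who to summarize the sample after the meeting.
'who' functions as the direct object of 'advise'. The gap is right after 'advise'.

Nobody could remember who Amira may report that the minister could want to advise ___ to summarize the sample after the meeting.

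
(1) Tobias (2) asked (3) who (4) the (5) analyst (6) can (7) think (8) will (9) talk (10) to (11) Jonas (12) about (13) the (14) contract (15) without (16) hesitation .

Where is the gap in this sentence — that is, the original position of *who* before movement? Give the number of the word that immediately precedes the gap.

7

Pre-movement form: The analyst can think who will talk to Jonas about the contract without hesitation.
'who' is the subject of the clause embedded under 'think'. Fronting leaves a gap immediately after 'think':
Tobias asked who the analyst can think ___ will talk to Jonas about the contract without hesitation.
'think' is word 7.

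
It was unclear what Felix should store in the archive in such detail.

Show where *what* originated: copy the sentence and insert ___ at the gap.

Before movement: Felix should store what in the archive in such detail.
The filler 'what' is interpreted as the direct object of 'store'. The gap is right after 'store'.

It was unclear what Felix should store ___ in the archive in such detail.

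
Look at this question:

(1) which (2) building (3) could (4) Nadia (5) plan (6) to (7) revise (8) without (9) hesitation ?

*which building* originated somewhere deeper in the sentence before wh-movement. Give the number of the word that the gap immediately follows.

7

In situ: Nadia could plan to revise which building without hesitation.
'which building' is the direct object of 'revise'. Wh-movement fronts it, leaving a gap right after 'revise':
Which building could Nadia plan to revise ___ without hesitation?
'revise' is word 7.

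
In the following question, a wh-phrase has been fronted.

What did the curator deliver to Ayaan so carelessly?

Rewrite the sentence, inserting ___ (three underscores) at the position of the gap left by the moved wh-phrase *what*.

Pre-movement form: The curator did deliver what to Ayaan so carelessly.
'what' functions as the direct object of 'deliver'. The gap is right after 'deliver'.

What did the curator deliver ___ to Ayaan so carelessly?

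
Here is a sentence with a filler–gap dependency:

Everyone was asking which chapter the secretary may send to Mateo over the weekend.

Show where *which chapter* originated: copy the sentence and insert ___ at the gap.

Pre-movement form: The secretary may send which chapter to Mateo over the weekend.
The filler 'which chapter' is interpreted as the direct object of 'send'. The gap is right after 'send'.

Everyone was asking which chapter the secretary may send ___ to Mateo over the weekend.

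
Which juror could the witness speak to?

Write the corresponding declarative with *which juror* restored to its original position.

The witness could speak to which juror.

The filler 'which juror' is interpreted as the object of the preposition 'to'. It moves to the left edge, and the trace sits right after 'to':
Which juror could the witness speak to ___?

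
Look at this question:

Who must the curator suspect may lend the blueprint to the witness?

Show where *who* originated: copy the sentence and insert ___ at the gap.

Before movement: The curator must suspect who may lend the blueprint to the witness.
'who' functions as the subject of the clause embedded under 'suspect'. The gap is right after 'suspect'.

Who must the curator suspect ___ may lend the blueprint to the witness?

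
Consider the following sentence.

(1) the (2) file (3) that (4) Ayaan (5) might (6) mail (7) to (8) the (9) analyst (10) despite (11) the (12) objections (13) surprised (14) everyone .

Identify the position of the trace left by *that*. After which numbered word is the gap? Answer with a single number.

6

The filler 'that' is interpreted as the direct object of 'mail'. Wh-movement fronts it, leaving a gap right after 'mail':
The file that Ayaan might mail ___ to the analyst despite the objections surprised everyone.
'mail' is word 6.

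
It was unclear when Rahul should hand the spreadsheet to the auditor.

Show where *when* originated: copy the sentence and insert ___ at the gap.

It was unclear when Rahul should hand the spreadsheet to the auditor ___.

Underlying clause: Rahul should hand the spreadsheet to the auditor when.
The filler 'when' is interpreted as the temporal adjunct. The gap is right after 'auditor'.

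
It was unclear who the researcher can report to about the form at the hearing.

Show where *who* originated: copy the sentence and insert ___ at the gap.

It was unclear who the researcher can report to ___ about the form at the hearing.

Pre-movement form: The researcher can report to who about the form at the hearing.
'who' functions as the object of the preposition 'to'. The gap is right after 'to'.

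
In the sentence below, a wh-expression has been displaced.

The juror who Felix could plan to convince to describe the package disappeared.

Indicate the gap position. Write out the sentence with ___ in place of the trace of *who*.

The juror who Felix could plan to convince ___ to describe the package disappeared.

'who' functions as the direct object of 'convince'. The gap is right after 'convince'.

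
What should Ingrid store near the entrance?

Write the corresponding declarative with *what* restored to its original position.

Ingrid should store what near the entrance.

'what' functions as the direct object of 'store'. It moves to the left edge, and the trace sits right after 'store':
What should Ingrid store ___ near the entrance?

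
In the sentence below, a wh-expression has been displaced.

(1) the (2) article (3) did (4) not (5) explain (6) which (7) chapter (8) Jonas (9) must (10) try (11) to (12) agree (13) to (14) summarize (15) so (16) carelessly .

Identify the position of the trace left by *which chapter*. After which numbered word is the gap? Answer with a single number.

14

Before movement: Jonas must try to agree to summarize which chapter so carelessly.
'which chapter' is the direct object of 'summarize'. Fronting leaves a gap immediately after 'summarize':
The article did not explain which chapter Jonas must try to agree to summarize ___ so carelessly.
'summarize' is word 14.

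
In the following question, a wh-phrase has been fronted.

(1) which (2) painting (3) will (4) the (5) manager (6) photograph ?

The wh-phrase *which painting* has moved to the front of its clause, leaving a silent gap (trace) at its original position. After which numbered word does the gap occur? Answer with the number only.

6

In situ: The manager will photograph which painting.
'which painting' is the direct object of 'photograph'. Fronting leaves a gap immediately after 'photograph':
Which painting will the manager photograph ___?
'photograph' is word 6.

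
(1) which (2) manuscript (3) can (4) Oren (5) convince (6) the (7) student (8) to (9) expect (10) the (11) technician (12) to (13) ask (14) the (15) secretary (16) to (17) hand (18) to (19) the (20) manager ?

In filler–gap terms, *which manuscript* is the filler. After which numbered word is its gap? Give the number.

Pre-movement form: Oren can convince the student to expect the technician to ask the secretary to hand which manuscript to the manager.
'which manuscript' functions as the direct object of 'hand'. Fronting leaves a gap immediately after 'hand':
Which manuscript can Oren convince the student to expect the technician to ask the secretary to hand ___ to the manager?
'hand' is word 17.

17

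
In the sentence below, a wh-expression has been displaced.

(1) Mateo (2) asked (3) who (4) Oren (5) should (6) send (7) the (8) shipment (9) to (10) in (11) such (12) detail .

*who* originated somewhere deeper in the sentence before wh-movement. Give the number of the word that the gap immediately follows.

9

Underlying clause: Oren should send the shipment to who in such detail.
The filler 'who' is interpreted as the object of the preposition 'to' (recipient of 'send'). Wh-movement fronts it, leaving a gap right after 'to':
Mateo asked who Oren should send the shipment to ___ in such detail.
'to' is word 9.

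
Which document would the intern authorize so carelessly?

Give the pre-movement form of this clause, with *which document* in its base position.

The intern would authorize which document so carelessly.

'which document' functions as the direct object of 'authorize'. Wh-movement fronts it, leaving a gap right after 'authorize':
Which document would the intern authorize ___ so carelessly?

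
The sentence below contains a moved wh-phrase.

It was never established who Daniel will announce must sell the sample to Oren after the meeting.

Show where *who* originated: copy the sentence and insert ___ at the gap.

It was never established who Daniel will announce ___ must sell the sample to Oren after the meeting.

In situ: Daniel will announce who must sell the sample to Oren after the meeting.
'who' functions as the subject of the clause embedded under 'announce'. The gap is right after 'announce'.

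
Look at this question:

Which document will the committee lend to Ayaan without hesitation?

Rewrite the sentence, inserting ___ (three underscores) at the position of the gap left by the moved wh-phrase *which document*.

In situ: The committee will lend which document to Ayaan without hesitation.
'which document' is the direct object of 'lend'. The gap is right after 'lend'.

Which document will the committee lend ___ to Ayaan without hesitation?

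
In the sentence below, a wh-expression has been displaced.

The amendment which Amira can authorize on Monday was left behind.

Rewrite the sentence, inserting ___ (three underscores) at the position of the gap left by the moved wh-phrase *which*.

The amendment which Amira can authorize ___ on Monday was left behind.

The filler 'which' is interpreted as the direct object of 'authorize'. The gap is right after 'authorize'.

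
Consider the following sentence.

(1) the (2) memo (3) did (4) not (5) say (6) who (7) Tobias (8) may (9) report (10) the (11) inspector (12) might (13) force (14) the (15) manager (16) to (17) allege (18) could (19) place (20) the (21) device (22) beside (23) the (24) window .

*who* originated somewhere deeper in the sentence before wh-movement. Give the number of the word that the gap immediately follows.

17

Pre-movement form: Tobias may report the inspector might force the manager to allege who could place the device beside the window.
'who' functions as the subject of the clause embedded under 'allege'. Fronting leaves a gap immediately after 'allege':
The memo did not say who Tobias may report the inspector might force the manager to allege ___ could place the device beside the window.
'allege' is word 17.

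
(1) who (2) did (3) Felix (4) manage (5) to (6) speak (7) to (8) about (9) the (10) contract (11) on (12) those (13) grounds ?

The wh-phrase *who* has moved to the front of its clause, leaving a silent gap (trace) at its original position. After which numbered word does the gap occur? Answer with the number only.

Before movement: Felix did manage to speak to who about the contract on those grounds.
'who' functions as the object of the preposition 'to'. Wh-movement fronts it, leaving a gap right after 'to':
Who did Felix manage to speak to ___ about the contract on those grounds?
'to' is word 7.

7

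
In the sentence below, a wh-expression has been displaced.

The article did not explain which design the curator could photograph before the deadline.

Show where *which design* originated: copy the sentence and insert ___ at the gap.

The article did not explain which design the curator could photograph ___ before the deadline.

Before movement: The curator could photograph which design before the deadline.
The filler 'which design' is interpreted as the direct object of 'photograph'. The gap is right after 'photograph'.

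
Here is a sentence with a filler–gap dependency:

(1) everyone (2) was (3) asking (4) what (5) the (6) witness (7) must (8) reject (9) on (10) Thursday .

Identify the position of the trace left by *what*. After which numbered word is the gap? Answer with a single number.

8

In situ: The witness must reject what on Thursday.
'what' functions as the direct object of 'reject'. Wh-movement fronts it, leaving a gap right after 'reject':
Everyone was asking what the witness must reject ___ on Thursday.
'reject' is word 8.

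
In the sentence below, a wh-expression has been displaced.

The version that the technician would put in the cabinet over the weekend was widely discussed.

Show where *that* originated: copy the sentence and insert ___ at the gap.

The filler 'that' is interpreted as the direct object of 'put'. The gap is right after 'put'.

The version that the technician would put ___ in the cabinet over the weekend was widely discussed.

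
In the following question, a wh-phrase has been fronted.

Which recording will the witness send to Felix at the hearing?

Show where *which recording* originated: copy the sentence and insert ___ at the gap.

Which recording will the witness send ___ to Felix at the hearing?

Pre-movement form: The witness will send which recording to Felix at the hearing.
'which recording' is the direct object of 'send'. The gap is right after 'send'.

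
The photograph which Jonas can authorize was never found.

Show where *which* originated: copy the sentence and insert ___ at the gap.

'which' functions as the direct object of 'authorize'. The gap is right after 'authorize'.

The photograph which Jonas can authorize ___ was never found.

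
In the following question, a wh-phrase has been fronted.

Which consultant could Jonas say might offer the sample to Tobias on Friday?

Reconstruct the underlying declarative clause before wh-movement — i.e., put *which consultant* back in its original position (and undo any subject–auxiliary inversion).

'which consultant' functions as the subject of the clause embedded under 'say'. It moves to the left edge, and the trace sits right after 'say':
Which consultant could Jonas say ___ might offer the sample to Tobias on Friday?

Jonas could say which consultant might offer the sample to Tobias on Friday.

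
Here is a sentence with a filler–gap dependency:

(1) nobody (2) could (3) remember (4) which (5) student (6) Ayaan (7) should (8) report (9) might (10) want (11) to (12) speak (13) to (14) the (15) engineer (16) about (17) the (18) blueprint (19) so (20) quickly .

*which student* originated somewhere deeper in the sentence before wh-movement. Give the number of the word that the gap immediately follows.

Underlying clause: Ayaan should report which student might want to speak to the engineer about the blueprint so quickly.
The filler 'which student' is interpreted as the subject of the clause embedded under 'report'. Wh-movement fronts it, leaving a gap right after 'report':
Nobody could remember which student Ayaan should report ___ might want to speak to the engineer about the blueprint so quickly.
'report' is word 8.

8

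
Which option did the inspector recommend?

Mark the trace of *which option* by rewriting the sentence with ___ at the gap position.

Before movement: The inspector did recommend which option.
'which option' is the direct object of 'recommend'. The gap is right after 'recommend'.

Which option did the inspector recommend ___?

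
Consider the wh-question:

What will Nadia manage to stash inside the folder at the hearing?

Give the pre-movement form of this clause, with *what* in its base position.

'what' functions as the direct object of 'stash'. Fronting leaves a gap immediately after 'stash':
What will Nadia manage to stash ___ inside the folder at the hearing?

Nadia will manage to stash what inside the folder at the hearing.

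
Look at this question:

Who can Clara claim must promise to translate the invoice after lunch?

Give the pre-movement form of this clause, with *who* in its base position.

'who' is the subject of the clause embedded under 'claim'. It moves to the left edge, and the trace sits right after 'claim':
Who can Clara claim ___ must promise to translate the invoice after lunch?

Clara can claim who must promise to translate the invoice after lunch.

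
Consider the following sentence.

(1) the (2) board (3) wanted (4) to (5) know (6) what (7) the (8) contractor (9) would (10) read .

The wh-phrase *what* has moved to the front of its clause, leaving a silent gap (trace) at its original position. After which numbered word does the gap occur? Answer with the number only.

10

Underlying clause: The contractor would read what.
'what' is the direct object of 'read'. It moves to the left edge, and the trace sits right after 'read':
The board wanted to know what the contractor would read ___.
'read' is word 10.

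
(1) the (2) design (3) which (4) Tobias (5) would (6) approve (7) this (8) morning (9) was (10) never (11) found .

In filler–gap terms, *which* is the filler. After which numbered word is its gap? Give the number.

'which' functions as the direct object of 'approve'. Wh-movement fronts it, leaving a gap right after 'approve':
The design which Tobias would approve ___ this morning was never found.
'approve' is word 6.

6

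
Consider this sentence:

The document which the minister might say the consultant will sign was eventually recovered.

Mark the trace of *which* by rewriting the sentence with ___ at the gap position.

The document which the minister might say the consultant will sign ___ was eventually recovered.

'which' functions as the direct object of 'sign'. The gap is right after 'sign'.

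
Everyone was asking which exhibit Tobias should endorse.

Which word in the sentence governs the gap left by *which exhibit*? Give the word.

Pre-movement form: Tobias should endorse which exhibit.
'which exhibit' functions as the direct object of 'endorse'. Wh-movement fronts it, leaving a gap right after 'endorse':
Everyone was asking which exhibit Tobias should endorse ___.

endorse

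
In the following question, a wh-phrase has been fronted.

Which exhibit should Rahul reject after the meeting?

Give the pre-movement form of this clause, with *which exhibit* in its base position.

Rahul should reject which exhibit after the meeting.

The filler 'which exhibit' is interpreted as the direct object of 'reject'. Fronting leaves a gap immediately after 'reject':
Which exhibit should Rahul reject ___ after the meeting?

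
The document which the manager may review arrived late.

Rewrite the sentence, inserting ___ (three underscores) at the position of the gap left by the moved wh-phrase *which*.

'which' functions as the direct object of 'review'. The gap is right after 'review'.

The document which the manager may review ___ arrived late.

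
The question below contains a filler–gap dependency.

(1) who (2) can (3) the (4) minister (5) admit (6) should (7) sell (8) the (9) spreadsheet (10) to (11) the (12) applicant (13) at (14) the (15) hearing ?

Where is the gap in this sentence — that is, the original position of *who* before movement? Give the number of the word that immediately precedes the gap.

5

Pre-movement form: The minister can admit who should sell the spreadsheet to the applicant at the hearing.
'who' functions as the subject of the clause embedded under 'admit'. Wh-movement fronts it, leaving a gap right after 'admit':
Who can the minister admit ___ should sell the spreadsheet to the applicant at the hearing?
'admit' is word 5.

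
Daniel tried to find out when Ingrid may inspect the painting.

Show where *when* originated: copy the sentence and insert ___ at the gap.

Daniel tried to find out when Ingrid may inspect the painting ___.

In situ: Ingrid may inspect the painting when.
'when' is the temporal adjunct. The gap is right after 'painting'.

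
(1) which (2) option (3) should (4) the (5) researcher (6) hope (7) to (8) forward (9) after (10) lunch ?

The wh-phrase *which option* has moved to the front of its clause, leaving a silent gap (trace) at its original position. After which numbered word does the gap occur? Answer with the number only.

Pre-movement form: The researcher should hope to forward which option after lunch.
'which option' is the direct object of 'forward'. It moves to the left edge, and the trace sits right after 'forward':
Which option should the researcher hope to forward ___ after lunch?
'forward' is word 8.

8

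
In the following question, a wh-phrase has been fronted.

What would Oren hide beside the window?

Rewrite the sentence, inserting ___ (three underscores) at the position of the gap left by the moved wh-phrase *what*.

In situ: Oren would hide what beside the window.
The filler 'what' is interpreted as the direct object of 'hide'. The gap is right after 'hide'.

What would Oren hide ___ beside the window?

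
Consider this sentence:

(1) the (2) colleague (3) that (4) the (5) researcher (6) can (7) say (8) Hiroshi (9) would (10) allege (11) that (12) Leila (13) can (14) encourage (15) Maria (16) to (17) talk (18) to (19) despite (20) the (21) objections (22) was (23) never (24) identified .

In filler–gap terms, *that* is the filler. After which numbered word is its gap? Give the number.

18

'that' functions as the object of the preposition 'to'. Fronting leaves a gap immediately after 'to':
The colleague that the researcher can say Hiroshi would allege that Leila can encourage Maria to talk to ___ despite the objections was never identified.
'to' is word 18.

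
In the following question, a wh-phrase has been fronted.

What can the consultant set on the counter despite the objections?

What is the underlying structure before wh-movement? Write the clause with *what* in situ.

The filler 'what' is interpreted as the direct object of 'set'. Fronting leaves a gap immediately after 'set':
What can the consultant set ___ on the counter despite the objections?

The consultant can set what on the counter despite the objections.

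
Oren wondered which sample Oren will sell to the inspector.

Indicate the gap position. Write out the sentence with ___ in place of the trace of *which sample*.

In situ: Oren will sell which sample to the inspector.
The filler 'which sample' is interpreted as the direct object of 'sell'. The gap is right after 'sell'.

Oren wondered which sample Oren will sell ___ to the inspector.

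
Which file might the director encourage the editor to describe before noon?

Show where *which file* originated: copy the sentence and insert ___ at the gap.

Before movement: The director might encourage the editor to describe which file before noon.
The filler 'which file' is interpreted as the direct object of 'describe'. The gap is right after 'describe'.

Which file might the director encourage the editor to describe ___ before noon?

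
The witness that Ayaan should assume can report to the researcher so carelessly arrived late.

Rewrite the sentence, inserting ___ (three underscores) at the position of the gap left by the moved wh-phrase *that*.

'that' functions as the subject of the clause embedded under 'assume'. The gap is right after 'assume'.

The witness that Ayaan should assume ___ can report to the researcher so carelessly arrived late.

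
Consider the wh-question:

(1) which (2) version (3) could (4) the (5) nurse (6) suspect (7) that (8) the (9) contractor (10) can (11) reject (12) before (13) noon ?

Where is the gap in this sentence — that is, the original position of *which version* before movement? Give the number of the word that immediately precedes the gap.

11

In situ: The nurse could suspect that the contractor can reject which version before noon.
The filler 'which version' is interpreted as the direct object of 'reject'. Fronting leaves a gap immediately after 'reject':
Which version could the nurse suspect that the contractor can reject ___ before noon?
'reject' is word 11.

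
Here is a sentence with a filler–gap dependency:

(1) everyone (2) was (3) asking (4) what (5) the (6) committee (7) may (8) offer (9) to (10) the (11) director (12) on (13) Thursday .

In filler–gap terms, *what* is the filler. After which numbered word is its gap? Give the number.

8

In situ: The committee may offer what to the director on Thursday.
'what' functions as the direct object of 'offer'. Wh-movement fronts it, leaving a gap right after 'offer':
Everyone was asking what the committee may offer ___ to the director on Thursday.
'offer' is word 8.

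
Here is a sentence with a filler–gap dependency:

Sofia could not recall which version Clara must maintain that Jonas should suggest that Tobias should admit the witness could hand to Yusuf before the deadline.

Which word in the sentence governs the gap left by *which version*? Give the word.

In situ: Clara must maintain that Jonas should suggest that Tobias should admit the witness could hand which version to Yusuf before the deadline.
The filler 'which version' is interpreted as the direct object of 'hand'. Fronting leaves a gap immediately after 'hand':
Sofia could not recall which version Clara must maintain that Jonas should suggest that Tobias should admit the witness could hand ___ to Yusuf before the deadline.

hand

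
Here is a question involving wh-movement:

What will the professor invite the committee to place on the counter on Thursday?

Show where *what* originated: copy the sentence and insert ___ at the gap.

Pre-movement form: The professor will invite the committee to place what on the counter on Thursday.
'what' is the direct object of 'place'. The gap is right after 'place'.

What will the professor invite the committee to place ___ on the counter on Thursday?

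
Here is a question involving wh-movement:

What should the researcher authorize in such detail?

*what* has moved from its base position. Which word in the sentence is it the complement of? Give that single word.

authorize

Underlying clause: The researcher should authorize what in such detail.
The filler 'what' is interpreted as the direct object of 'authorize'. Fronting leaves a gap immediately after 'authorize':
What should the researcher authorize ___ in such detail?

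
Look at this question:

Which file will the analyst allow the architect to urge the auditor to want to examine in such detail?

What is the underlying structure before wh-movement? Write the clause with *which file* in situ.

'which file' functions as the direct object of 'examine'. Fronting leaves a gap immediately after 'examine':
Which file will the analyst allow the architect to urge the auditor to want to examine ___ in such detail?

The analyst will allow the architect to urge the auditor to want to examine which file in such detail.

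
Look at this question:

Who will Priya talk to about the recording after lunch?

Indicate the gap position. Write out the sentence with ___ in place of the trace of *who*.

Who will Priya talk to ___ about the recording after lunch?

Pre-movement form: Priya will talk to who about the recording after lunch.
'who' functions as the object of the preposition 'to'. The gap is right after 'to'.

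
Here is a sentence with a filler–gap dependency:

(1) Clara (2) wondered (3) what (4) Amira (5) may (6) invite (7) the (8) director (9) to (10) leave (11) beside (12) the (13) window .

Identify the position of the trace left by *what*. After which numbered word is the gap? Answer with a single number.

10

Underlying clause: Amira may invite the director to leave what beside the window.
The filler 'what' is interpreted as the direct object of 'leave'. Wh-movement fronts it, leaving a gap right after 'leave':
Clara wondered what Amira may invite the director to leave ___ beside the window.
'leave' is word 10.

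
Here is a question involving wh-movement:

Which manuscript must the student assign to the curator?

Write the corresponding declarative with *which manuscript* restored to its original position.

The student must assign which manuscript to the curator.

'which manuscript' is the direct object of 'assign'. It moves to the left edge, and the trace sits right after 'assign':
Which manuscript must the student assign ___ to the curator?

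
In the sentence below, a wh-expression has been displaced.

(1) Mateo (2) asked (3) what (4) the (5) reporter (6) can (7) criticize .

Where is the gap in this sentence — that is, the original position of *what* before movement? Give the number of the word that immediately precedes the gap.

Underlying clause: The reporter can criticize what.
The filler 'what' is interpreted as the direct object of 'criticize'. Fronting leaves a gap immediately after 'criticize':
Mateo asked what the reporter can criticize ___.
'criticize' is word 7.

7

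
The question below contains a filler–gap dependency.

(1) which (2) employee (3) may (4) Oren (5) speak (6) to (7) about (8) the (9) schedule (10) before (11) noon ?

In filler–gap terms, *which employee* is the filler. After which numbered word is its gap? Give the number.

Underlying clause: Oren may speak to which employee about the schedule before noon.
The filler 'which employee' is interpreted as the object of the preposition 'to'. Wh-movement fronts it, leaving a gap right after 'to':
Which employee may Oren speak to ___ about the schedule before noon?
'to' is word 6.

6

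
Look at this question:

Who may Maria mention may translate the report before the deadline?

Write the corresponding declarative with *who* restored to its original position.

Maria may mention who may translate the report before the deadline.

'who' functions as the subject of the clause embedded under 'mention'. Wh-movement fronts it, leaving a gap right after 'mention':
Who may Maria mention ___ may translate the report before the deadline?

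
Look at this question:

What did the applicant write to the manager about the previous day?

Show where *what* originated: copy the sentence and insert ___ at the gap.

Before movement: The applicant did write to the manager about what the previous day.
'what' is the object of the preposition 'about'. The gap is right after 'about'.

What did the applicant write to the manager about ___ the previous day?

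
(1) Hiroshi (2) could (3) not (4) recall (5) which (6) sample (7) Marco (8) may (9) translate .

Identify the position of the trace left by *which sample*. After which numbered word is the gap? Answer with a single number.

9

Before movement: Marco may translate which sample.
'which sample' is the direct object of 'translate'. It moves to the left edge, and the trace sits right after 'translate':
Hiroshi could not recall which sample Marco may translate ___.
'translate' is word 9.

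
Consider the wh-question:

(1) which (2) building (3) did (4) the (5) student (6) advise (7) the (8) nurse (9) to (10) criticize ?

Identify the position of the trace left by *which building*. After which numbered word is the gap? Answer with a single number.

10

Pre-movement form: The student did advise the nurse to criticize which building.
'which building' functions as the direct object of 'criticize'. Fronting leaves a gap immediately after 'criticize':
Which building did the student advise the nurse to criticize ___?
'criticize' is word 10.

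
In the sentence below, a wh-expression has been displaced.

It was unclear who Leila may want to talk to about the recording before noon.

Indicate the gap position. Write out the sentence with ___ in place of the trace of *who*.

It was unclear who Leila may want to talk to ___ about the recording before noon.

Pre-movement form: Leila may want to talk to who about the recording before noon.
The filler 'who' is interpreted as the object of the preposition 'to'. The gap is right after 'to'.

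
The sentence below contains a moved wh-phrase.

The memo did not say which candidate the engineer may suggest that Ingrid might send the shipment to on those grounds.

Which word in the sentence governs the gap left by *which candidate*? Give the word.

to

Pre-movement form: The engineer may suggest that Ingrid might send the shipment to which candidate on those grounds.
'which candidate' functions as the object of the preposition 'to' (recipient of 'send'). Wh-movement fronts it, leaving a gap right after 'to':
The memo did not say which candidate the engineer may suggest that Ingrid might send the shipment to ___ on those grounds.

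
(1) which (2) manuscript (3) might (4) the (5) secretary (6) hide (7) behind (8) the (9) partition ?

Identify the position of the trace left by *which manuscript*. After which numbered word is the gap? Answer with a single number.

Before movement: The secretary might hide which manuscript behind the partition.
'which manuscript' is the direct object of 'hide'. Fronting leaves a gap immediately after 'hide':
Which manuscript might the secretary hide ___ behind the partition?
'hide' is word 6.

6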